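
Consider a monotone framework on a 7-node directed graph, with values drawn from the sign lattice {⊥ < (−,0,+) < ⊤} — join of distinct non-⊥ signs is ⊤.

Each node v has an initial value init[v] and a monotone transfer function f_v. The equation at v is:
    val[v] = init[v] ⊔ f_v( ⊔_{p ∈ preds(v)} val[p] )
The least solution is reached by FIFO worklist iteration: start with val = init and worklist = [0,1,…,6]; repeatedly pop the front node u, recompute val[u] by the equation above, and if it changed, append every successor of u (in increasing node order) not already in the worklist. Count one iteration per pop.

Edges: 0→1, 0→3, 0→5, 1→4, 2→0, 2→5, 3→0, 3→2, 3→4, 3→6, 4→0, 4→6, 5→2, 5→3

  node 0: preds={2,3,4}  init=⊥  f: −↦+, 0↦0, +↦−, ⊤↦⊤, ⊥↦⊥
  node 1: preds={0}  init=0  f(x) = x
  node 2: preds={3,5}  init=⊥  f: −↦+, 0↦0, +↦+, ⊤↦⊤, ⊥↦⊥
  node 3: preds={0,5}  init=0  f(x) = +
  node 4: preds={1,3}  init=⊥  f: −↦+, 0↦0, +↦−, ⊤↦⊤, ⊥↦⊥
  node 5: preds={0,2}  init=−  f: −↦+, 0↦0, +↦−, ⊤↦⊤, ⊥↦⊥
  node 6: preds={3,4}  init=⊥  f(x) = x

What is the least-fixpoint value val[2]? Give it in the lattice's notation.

⊤

Iteration log — 13 steps:
  step 1. node 0  ⊔preds=0  new=0  old=⊥  +wl: 
  step 2. node 1  ⊔preds=0  new=0  stable
  step 3. node 2  ⊔preds=⊤  new=⊤  old=⊥  +wl: 0
  step 4. node 3  ⊔preds=⊤  new=⊤  old=0  +wl: 2
  step 5. node 4  ⊔preds=⊤  new=⊤  old=⊥  +wl: 
  step 6. node 5  ⊔preds=⊤  new=⊤  old=−  +wl: 3
  step 7. node 6  ⊔preds=⊤  new=⊤  old=⊥  +wl: 
  step 8. node 0  ⊔preds=⊤  new=⊤  old=0  +wl: 1,5
  step 9. node 2  ⊔preds=⊤  new=⊤  stable
  step 10. node 3  ⊔preds=⊤  new=⊤  stable
  step 11. node 1  ⊔preds=⊤  new=⊤  old=0  +wl: 4
  step 12. node 5  ⊔preds=⊤  new=⊤  stable
  step 13. node 4  ⊔preds=⊤  new=⊤  stable

Least fixpoint reached:
  node 0: ⊤
  node 1: ⊤
  node 2: ⊤
  node 3: ⊤
  node 4: ⊤
  node 5: ⊤
  node 6: ⊤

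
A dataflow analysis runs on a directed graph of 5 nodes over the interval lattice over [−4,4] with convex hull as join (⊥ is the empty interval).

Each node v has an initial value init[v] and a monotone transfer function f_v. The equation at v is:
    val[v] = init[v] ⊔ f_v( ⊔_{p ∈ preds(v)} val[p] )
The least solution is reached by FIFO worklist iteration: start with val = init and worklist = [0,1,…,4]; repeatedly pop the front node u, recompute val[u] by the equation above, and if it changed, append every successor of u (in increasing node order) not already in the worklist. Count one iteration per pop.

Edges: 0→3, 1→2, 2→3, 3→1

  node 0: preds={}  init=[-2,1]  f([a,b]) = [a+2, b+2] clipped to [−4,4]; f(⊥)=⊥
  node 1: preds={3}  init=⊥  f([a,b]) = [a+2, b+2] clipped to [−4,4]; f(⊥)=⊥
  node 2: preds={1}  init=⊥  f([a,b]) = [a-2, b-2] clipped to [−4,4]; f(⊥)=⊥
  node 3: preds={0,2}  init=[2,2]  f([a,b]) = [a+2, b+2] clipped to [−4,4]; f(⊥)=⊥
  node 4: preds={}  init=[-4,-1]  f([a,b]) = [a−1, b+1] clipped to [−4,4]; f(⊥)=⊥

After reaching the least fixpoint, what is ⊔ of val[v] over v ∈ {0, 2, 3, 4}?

[-4,4]

Worklist (8 pops):
  #1 pop 0: in=⊥ → [-2,1] (no change)
  #2 pop 1: in=[2,2] → [4,4] (was ⊥); enqueue []
  #3 pop 2: in=[4,4] → [2,2] (was ⊥); enqueue []
  #4 pop 3: in=[-2,2] → [0,4] (was [2,2]); enqueue [1]
  #5 pop 4: in=⊥ → [-4,-1] (no change)
  #6 pop 1: in=[0,4] → [2,4] (was [4,4]); enqueue [2]
  #7 pop 2: in=[2,4] → [0,2] (was [2,2]); enqueue [3]
  #8 pop 3: in=[-2,2] → [0,4] (no change)

Fixpoint:
  val[0] = [-2,1]
  val[1] = [2,4]
  val[2] = [0,2]
  val[3] = [0,4]
  val[4] = [-4,-1]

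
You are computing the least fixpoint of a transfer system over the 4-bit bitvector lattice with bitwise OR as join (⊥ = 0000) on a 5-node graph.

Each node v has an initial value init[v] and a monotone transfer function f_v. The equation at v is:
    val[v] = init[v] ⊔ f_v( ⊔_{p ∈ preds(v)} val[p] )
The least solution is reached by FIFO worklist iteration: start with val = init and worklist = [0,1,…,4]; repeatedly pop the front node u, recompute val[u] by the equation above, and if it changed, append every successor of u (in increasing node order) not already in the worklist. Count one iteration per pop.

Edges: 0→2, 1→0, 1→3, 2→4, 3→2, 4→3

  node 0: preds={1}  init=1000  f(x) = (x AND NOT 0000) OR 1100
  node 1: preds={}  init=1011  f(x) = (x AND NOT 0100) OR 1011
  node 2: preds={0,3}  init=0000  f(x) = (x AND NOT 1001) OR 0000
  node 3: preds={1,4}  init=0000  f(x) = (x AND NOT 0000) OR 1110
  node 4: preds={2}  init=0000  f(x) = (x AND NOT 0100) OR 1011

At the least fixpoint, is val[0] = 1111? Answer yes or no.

Iteration log — 7 steps:
  step 1. node 0  ⊔preds=1011  new=1111  old=1000  +wl: 
  step 2. node 1  ⊔preds=0000  new=1011  stable
  step 3. node 2  ⊔preds=1111  new=0110  old=0000  +wl: 
  step 4. node 3  ⊔preds=1011  new=1111  old=0000  +wl: 2
  step 5. node 4  ⊔preds=0110  new=1011  old=0000  +wl: 3
  step 6. node 2  ⊔preds=1111  new=0110  stable
  step 7. node 3  ⊔preds=1011  new=1111  stable

Least fixpoint reached:
  node 0: 1111
  node 1: 1011
  node 2: 0110
  node 3: 1111
  node 4: 1011

yes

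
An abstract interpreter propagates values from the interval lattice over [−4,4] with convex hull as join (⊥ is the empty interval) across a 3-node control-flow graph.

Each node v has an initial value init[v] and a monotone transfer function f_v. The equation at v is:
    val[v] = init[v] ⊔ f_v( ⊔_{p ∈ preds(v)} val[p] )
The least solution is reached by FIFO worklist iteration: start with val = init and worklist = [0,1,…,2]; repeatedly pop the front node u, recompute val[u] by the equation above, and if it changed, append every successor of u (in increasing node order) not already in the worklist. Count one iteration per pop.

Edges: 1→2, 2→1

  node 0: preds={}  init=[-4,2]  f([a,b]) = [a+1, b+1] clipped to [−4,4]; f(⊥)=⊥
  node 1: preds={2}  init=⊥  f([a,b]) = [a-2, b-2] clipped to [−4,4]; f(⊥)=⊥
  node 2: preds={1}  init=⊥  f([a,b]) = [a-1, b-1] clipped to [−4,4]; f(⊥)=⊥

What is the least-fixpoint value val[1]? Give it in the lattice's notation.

Worklist (3 pops):
  #1 pop 0: in=⊥ → [-4,2] (no change)
  #2 pop 1: in=⊥ → ⊥ (no change)
  #3 pop 2: in=⊥ → ⊥ (no change)

Fixpoint:
  val[0] = [-4,2]
  val[1] = ⊥
  val[2] = ⊥

⊥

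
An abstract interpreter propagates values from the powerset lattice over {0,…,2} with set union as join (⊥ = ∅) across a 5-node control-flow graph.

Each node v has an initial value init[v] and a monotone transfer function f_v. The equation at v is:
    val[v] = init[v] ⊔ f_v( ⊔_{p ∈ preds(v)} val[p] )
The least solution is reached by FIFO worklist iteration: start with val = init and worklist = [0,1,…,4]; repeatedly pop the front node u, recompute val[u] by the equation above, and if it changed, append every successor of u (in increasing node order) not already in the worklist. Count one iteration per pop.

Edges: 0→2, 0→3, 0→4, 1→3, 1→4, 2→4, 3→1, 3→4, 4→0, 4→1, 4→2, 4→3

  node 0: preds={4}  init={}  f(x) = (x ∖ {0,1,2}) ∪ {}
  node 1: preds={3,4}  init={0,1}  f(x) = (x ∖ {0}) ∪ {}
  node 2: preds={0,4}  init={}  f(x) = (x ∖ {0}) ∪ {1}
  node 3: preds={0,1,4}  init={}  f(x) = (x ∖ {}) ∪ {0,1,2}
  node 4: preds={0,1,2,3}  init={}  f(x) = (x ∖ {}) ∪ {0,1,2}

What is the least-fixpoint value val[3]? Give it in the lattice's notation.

Trace (10 dequeues):
  [1] u=0 | in {} | out {} | ==
  [2] u=1 | in {} | out {0,1} | ==
  [3] u=2 | in {} | out {1} | prev {} | push {}
  [4] u=3 | in {0,1} | out {0,1,2} | prev {} | push {1}
  [5] u=4 | in {0,1,2} | out {0,1,2} | prev {} | push {0,2,3}
  [6] u=1 | in {0,1,2} | out {0,1,2} | prev {0,1} | push {4}
  [7] u=0 | in {0,1,2} | out {} | ==
  [8] u=2 | in {0,1,2} | out {1,2} | prev {1} | push {}
  [9] u=3 | in {0,1,2} | out {0,1,2} | ==
  [10] u=4 | in {0,1,2} | out {0,1,2} | ==

Converged values:
  [0] {}
  [1] {0,1,2}
  [2] {1,2}
  [3] {0,1,2}
  [4] {0,1,2}

{0,1,2}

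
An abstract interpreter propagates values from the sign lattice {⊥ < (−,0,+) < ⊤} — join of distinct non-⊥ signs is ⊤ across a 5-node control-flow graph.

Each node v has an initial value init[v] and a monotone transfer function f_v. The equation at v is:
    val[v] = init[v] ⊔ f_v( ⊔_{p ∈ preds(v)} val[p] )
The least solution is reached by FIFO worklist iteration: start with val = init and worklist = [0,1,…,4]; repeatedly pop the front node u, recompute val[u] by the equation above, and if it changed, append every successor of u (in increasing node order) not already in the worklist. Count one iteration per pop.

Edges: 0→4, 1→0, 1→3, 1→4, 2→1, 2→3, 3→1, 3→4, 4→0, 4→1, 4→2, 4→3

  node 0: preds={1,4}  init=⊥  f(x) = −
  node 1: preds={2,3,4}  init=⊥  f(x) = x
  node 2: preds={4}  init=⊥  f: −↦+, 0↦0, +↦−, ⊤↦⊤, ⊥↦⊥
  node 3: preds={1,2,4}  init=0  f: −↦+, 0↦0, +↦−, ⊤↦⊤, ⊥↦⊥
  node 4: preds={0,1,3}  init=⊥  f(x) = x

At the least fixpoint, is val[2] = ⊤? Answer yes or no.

yes

Iteration log — 12 steps:
  step 1. node 0  ⊔preds=⊥  new=−  old=⊥  +wl: 
  step 2. node 1  ⊔preds=0  new=0  old=⊥  +wl: 0
  step 3. node 2  ⊔preds=⊥  new=⊥  stable
  step 4. node 3  ⊔preds=0  new=0  stable
  step 5. node 4  ⊔preds=⊤  new=⊤  old=⊥  +wl: 1,2,3
  step 6. node 0  ⊔preds=⊤  new=−  stable
  step 7. node 1  ⊔preds=⊤  new=⊤  old=0  +wl: 0,4
  step 8. node 2  ⊔preds=⊤  new=⊤  old=⊥  +wl: 1
  step 9. node 3  ⊔preds=⊤  new=⊤  old=0  +wl: 
  step 10. node 0  ⊔preds=⊤  new=−  stable
  step 11. node 4  ⊔preds=⊤  new=⊤  stable
  step 12. node 1  ⊔preds=⊤  new=⊤  stable

Least fixpoint reached:
  node 0: −
  node 1: ⊤
  node 2: ⊤
  node 3: ⊤
  node 4: ⊤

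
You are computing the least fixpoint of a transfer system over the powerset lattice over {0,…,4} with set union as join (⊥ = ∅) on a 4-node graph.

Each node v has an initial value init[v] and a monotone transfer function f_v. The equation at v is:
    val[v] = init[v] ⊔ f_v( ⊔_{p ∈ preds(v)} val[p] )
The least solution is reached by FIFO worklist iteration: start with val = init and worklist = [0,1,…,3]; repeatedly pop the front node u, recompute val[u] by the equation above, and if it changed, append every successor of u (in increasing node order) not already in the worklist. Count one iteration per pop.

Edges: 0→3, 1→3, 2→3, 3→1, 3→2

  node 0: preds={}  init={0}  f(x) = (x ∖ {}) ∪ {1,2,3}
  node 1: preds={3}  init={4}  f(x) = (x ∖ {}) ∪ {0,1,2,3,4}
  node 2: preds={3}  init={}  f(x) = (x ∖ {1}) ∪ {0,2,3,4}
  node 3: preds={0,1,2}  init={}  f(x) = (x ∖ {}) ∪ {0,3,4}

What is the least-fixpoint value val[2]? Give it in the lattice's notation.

Iteration log — 6 steps:
  step 1. node 0  ⊔preds={}  new={0,1,2,3}  old={0}  +wl: 
  step 2. node 1  ⊔preds={}  new={0,1,2,3,4}  old={4}  +wl: 
  step 3. node 2  ⊔preds={}  new={0,2,3,4}  old={}  +wl: 
  step 4. node 3  ⊔preds={0,1,2,3,4}  new={0,1,2,3,4}  old={}  +wl: 1,2
  step 5. node 1  ⊔preds={0,1,2,3,4}  new={0,1,2,3,4}  stable
  step 6. node 2  ⊔preds={0,1,2,3,4}  new={0,2,3,4}  stable

Least fixpoint reached:
  node 0: {0,1,2,3}
  node 1: {0,1,2,3,4}
  node 2: {0,2,3,4}
  node 3: {0,1,2,3,4}

{0,2,3,4}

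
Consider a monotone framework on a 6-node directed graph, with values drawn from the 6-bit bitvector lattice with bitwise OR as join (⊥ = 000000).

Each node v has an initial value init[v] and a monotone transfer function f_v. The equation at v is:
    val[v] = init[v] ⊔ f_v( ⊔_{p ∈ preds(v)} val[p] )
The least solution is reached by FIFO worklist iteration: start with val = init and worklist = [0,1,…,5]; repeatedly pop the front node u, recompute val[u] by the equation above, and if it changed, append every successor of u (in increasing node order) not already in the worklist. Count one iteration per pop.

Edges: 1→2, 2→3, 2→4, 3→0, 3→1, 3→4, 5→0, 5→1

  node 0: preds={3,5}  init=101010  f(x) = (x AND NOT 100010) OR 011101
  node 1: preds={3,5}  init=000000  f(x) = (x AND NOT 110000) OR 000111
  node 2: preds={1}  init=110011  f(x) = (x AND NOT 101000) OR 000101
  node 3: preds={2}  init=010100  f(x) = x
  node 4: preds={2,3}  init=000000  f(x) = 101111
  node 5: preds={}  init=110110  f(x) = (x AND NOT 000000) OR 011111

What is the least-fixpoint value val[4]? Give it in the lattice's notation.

101111

Trace (9 dequeues):
  [1] u=0 | in 110110 | out 111111 | prev 101010 | push {}
  [2] u=1 | in 110110 | out 000111 | prev 000000 | push {}
  [3] u=2 | in 000111 | out 110111 | prev 110011 | push {}
  [4] u=3 | in 110111 | out 110111 | prev 010100 | push {0,1}
  [5] u=4 | in 110111 | out 101111 | prev 000000 | push {}
  [6] u=5 | in 000000 | out 111111 | prev 110110 | push {}
  [7] u=0 | in 111111 | out 111111 | ==
  [8] u=1 | in 111111 | out 001111 | prev 000111 | push {2}
  [9] u=2 | in 001111 | out 110111 | ==

Converged values:
  [0] 111111
  [1] 001111
  [2] 110111
  [3] 110111
  [4] 101111
  [5] 111111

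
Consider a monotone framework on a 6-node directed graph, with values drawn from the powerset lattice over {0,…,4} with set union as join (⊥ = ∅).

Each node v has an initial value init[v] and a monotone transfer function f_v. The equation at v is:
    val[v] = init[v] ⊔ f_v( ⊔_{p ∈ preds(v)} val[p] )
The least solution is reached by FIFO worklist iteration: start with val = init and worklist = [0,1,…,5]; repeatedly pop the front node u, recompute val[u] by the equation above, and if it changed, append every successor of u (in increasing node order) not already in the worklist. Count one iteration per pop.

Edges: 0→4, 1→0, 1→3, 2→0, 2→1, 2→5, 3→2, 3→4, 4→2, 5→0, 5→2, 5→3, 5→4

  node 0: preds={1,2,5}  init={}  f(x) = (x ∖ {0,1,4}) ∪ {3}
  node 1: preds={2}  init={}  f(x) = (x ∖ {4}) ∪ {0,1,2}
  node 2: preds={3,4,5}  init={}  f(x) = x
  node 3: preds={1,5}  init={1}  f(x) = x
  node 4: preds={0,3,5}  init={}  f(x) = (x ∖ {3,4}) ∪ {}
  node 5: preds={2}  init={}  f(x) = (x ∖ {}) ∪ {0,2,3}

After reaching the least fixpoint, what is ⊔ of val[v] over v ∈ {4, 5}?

Trace (17 dequeues):
  [1] u=0 | in {} | out {3} | prev {} | push {}
  [2] u=1 | in {} | out {0,1,2} | prev {} | push {0}
  [3] u=2 | in {1} | out {1} | prev {} | push {1}
  [4] u=3 | in {0,1,2} | out {0,1,2} | prev {1} | push {2}
  [5] u=4 | in {0,1,2,3} | out {0,1,2} | prev {} | push {}
  [6] u=5 | in {1} | out {0,1,2,3} | prev {} | push {3,4}
  [7] u=0 | in {0,1,2,3} | out {2,3} | prev {3} | push {}
  [8] u=1 | in {1} | out {0,1,2} | ==
  [9] u=2 | in {0,1,2,3} | out {0,1,2,3} | prev {1} | push {0,1,5}
  [10] u=3 | in {0,1,2,3} | out {0,1,2,3} | prev {0,1,2} | push {2}
  [11] u=4 | in {0,1,2,3} | out {0,1,2} | ==
  [12] u=0 | in {0,1,2,3} | out {2,3} | ==
  [13] u=1 | in {0,1,2,3} | out {0,1,2,3} | prev {0,1,2} | push {0,3}
  [14] u=5 | in {0,1,2,3} | out {0,1,2,3} | ==
  [15] u=2 | in {0,1,2,3} | out {0,1,2,3} | ==
  [16] u=0 | in {0,1,2,3} | out {2,3} | ==
  [17] u=3 | in {0,1,2,3} | out {0,1,2,3} | ==

Converged values:
  [0] {2,3}
  [1] {0,1,2,3}
  [2] {0,1,2,3}
  [3] {0,1,2,3}
  [4] {0,1,2}
  [5] {0,1,2,3}

{0,1,2,3}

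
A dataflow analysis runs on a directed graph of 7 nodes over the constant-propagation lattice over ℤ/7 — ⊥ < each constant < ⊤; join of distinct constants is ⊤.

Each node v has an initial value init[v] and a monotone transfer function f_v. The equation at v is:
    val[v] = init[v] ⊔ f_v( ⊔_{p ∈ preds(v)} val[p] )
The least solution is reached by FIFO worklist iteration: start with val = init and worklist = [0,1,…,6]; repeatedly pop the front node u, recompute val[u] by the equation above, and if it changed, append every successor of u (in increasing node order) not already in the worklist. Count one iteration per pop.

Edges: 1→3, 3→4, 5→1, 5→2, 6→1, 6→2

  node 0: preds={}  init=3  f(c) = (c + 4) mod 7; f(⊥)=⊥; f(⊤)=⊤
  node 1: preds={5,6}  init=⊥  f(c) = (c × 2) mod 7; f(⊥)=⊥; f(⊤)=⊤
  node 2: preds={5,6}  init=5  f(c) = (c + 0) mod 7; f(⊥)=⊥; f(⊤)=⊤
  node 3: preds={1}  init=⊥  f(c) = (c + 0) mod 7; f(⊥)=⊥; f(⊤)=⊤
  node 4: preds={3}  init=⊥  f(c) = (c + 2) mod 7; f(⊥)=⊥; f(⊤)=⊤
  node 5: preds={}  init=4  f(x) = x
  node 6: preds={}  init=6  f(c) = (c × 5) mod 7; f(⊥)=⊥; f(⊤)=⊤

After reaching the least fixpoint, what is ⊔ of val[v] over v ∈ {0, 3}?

⊤

Trace (7 dequeues):
  [1] u=0 | in ⊥ | out 3 | ==
  [2] u=1 | in ⊤ | out ⊤ | prev ⊥ | push {}
  [3] u=2 | in ⊤ | out ⊤ | prev 5 | push {}
  [4] u=3 | in ⊤ | out ⊤ | prev ⊥ | push {}
  [5] u=4 | in ⊤ | out ⊤ | prev ⊥ | push {}
  [6] u=5 | in ⊥ | out 4 | ==
  [7] u=6 | in ⊥ | out 6 | ==

Converged values:
  [0] 3
  [1] ⊤
  [2] ⊤
  [3] ⊤
  [4] ⊤
  [5] 4
  [6] 6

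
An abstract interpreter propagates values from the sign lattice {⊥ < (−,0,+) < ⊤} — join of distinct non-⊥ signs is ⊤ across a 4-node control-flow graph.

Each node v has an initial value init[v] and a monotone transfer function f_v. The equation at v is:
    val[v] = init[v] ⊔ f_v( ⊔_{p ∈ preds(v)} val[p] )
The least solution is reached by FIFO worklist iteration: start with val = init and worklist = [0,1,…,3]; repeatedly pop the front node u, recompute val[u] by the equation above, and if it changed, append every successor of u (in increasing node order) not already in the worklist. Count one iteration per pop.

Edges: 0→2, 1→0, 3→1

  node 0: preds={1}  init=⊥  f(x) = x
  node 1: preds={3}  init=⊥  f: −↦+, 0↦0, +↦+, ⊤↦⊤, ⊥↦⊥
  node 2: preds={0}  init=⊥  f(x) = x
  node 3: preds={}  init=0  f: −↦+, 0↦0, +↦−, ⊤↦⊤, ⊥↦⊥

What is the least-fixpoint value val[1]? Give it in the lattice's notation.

0

Iteration log — 6 steps:
  step 1. node 0  ⊔preds=⊥  new=⊥  stable
  step 2. node 1  ⊔preds=0  new=0  old=⊥  +wl: 0
  step 3. node 2  ⊔preds=⊥  new=⊥  stable
  step 4. node 3  ⊔preds=⊥  new=0  stable
  step 5. node 0  ⊔preds=0  new=0  old=⊥  +wl: 2
  step 6. node 2  ⊔preds=0  new=0  old=⊥  +wl: 

Least fixpoint reached:
  node 0: 0
  node 1: 0
  node 2: 0
  node 3: 0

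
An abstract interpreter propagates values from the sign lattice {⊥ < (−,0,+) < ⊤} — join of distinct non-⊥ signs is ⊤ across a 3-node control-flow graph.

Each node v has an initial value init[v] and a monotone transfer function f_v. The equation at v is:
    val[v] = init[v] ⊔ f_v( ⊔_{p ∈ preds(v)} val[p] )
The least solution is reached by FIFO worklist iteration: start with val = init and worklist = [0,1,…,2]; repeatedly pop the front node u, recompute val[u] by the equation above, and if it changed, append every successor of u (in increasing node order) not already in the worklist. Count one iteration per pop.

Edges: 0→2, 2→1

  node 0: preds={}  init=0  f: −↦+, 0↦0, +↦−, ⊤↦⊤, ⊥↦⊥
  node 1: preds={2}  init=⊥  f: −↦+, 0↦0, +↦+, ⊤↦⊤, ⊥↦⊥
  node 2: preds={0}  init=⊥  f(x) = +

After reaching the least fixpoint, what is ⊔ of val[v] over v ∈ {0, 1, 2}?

⊤

Trace (4 dequeues):
  [1] u=0 | in ⊥ | out 0 | ==
  [2] u=1 | in ⊥ | out ⊥ | ==
  [3] u=2 | in 0 | out + | prev ⊥ | push {1}
  [4] u=1 | in + | out + | prev ⊥ | push {}

Converged values:
  [0] 0
  [1] +
  [2] +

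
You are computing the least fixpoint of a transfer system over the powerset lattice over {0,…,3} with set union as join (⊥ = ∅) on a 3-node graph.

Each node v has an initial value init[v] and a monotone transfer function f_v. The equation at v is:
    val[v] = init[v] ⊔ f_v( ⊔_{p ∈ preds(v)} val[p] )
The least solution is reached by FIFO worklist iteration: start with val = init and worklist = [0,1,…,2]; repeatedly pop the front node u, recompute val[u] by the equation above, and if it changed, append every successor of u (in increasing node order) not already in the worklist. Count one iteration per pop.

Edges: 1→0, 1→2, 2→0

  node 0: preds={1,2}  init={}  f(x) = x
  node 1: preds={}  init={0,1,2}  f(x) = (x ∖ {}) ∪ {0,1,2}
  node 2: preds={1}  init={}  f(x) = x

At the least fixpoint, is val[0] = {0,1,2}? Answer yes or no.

yes

Iteration log — 4 steps:
  step 1. node 0  ⊔preds={0,1,2}  new={0,1,2}  old={}  +wl: 
  step 2. node 1  ⊔preds={}  new={0,1,2}  stable
  step 3. node 2  ⊔preds={0,1,2}  new={0,1,2}  old={}  +wl: 0
  step 4. node 0  ⊔preds={0,1,2}  new={0,1,2}  stable

Least fixpoint reached:
  node 0: {0,1,2}
  node 1: {0,1,2}
  node 2: {0,1,2}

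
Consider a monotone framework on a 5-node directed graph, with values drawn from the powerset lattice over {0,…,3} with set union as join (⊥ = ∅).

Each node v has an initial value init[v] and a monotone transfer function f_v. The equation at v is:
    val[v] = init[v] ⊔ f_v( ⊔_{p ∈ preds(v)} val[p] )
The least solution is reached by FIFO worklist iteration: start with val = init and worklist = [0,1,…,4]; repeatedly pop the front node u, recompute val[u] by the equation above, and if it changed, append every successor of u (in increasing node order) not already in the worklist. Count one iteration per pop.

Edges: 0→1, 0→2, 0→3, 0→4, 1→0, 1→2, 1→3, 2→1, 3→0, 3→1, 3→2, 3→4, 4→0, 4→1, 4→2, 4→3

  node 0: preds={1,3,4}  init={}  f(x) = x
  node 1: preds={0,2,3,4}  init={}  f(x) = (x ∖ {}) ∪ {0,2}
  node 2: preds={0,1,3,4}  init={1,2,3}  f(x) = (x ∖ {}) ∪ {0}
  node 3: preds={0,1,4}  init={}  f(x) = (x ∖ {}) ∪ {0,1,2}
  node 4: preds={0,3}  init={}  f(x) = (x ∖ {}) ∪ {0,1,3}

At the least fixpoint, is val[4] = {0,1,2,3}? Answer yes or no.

yes

Iteration log — 10 steps:
  step 1. node 0  ⊔preds={}  new={}  stable
  step 2. node 1  ⊔preds={1,2,3}  new={0,1,2,3}  old={}  +wl: 0
  step 3. node 2  ⊔preds={0,1,2,3}  new={0,1,2,3}  old={1,2,3}  +wl: 1
  step 4. node 3  ⊔preds={0,1,2,3}  new={0,1,2,3}  old={}  +wl: 2
  step 5. node 4  ⊔preds={0,1,2,3}  new={0,1,2,3}  old={}  +wl: 3
  step 6. node 0  ⊔preds={0,1,2,3}  new={0,1,2,3}  old={}  +wl: 4
  step 7. node 1  ⊔preds={0,1,2,3}  new={0,1,2,3}  stable
  step 8. node 2  ⊔preds={0,1,2,3}  new={0,1,2,3}  stable
  step 9. node 3  ⊔preds={0,1,2,3}  new={0,1,2,3}  stable
  step 10. node 4  ⊔preds={0,1,2,3}  new={0,1,2,3}  stable

Least fixpoint reached:
  node 0: {0,1,2,3}
  node 1: {0,1,2,3}
  node 2: {0,1,2,3}
  node 3: {0,1,2,3}
  node 4: {0,1,2,3}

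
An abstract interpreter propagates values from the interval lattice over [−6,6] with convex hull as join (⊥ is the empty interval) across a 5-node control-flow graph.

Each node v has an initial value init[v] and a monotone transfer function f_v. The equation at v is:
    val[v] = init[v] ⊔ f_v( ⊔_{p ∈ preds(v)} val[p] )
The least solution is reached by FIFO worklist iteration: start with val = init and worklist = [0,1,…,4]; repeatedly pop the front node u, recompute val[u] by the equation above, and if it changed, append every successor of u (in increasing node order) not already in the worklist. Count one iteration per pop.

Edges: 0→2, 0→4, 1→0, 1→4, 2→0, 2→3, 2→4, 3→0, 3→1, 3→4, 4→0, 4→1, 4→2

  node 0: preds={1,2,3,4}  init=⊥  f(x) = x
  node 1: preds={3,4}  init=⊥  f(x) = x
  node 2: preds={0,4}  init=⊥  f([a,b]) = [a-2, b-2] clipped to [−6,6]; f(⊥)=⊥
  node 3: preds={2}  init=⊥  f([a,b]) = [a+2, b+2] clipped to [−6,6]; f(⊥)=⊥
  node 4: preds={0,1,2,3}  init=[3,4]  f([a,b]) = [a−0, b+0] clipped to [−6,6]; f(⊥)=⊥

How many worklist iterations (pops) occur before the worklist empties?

30

Trace (30 dequeues):
  [1] u=0 | in [3,4] | out [3,4] | prev ⊥ | push {}
  [2] u=1 | in [3,4] | out [3,4] | prev ⊥ | push {0}
  [3] u=2 | in [3,4] | out [1,2] | prev ⊥ | push {}
  [4] u=3 | in [1,2] | out [3,4] | prev ⊥ | push {1}
  [5] u=4 | in [1,4] | out [1,4] | prev [3,4] | push {2}
  [6] u=0 | in [1,4] | out [1,4] | prev [3,4] | push {4}
  [7] u=1 | in [1,4] | out [1,4] | prev [3,4] | push {0}
  [8] u=2 | in [1,4] | out [-1,2] | prev [1,2] | push {3}
  [9] u=4 | in [-1,4] | out [-1,4] | prev [1,4] | push {1,2}
  [10] u=0 | in [-1,4] | out [-1,4] | prev [1,4] | push {4}
  [11] u=3 | in [-1,2] | out [1,4] | prev [3,4] | push {0}
  [12] u=1 | in [-1,4] | out [-1,4] | prev [1,4] | push {}
  [13] u=2 | in [-1,4] | out [-3,2] | prev [-1,2] | push {3}
  [14] u=4 | in [-3,4] | out [-3,4] | prev [-1,4] | push {1,2}
  [15] u=0 | in [-3,4] | out [-3,4] | prev [-1,4] | push {4}
  [16] u=3 | in [-3,2] | out [-1,4] | prev [1,4] | push {0}
  [17] u=1 | in [-3,4] | out [-3,4] | prev [-1,4] | push {}
  [18] u=2 | in [-3,4] | out [-5,2] | prev [-3,2] | push {3}
  [19] u=4 | in [-5,4] | out [-5,4] | prev [-3,4] | push {1,2}
  [20] u=0 | in [-5,4] | out [-5,4] | prev [-3,4] | push {4}
  [21] u=3 | in [-5,2] | out [-3,4] | prev [-1,4] | push {0}
  [22] u=1 | in [-5,4] | out [-5,4] | prev [-3,4] | push {}
  [23] u=2 | in [-5,4] | out [-6,2] | prev [-5,2] | push {3}
  [24] u=4 | in [-6,4] | out [-6,4] | prev [-5,4] | push {1,2}
  [25] u=0 | in [-6,4] | out [-6,4] | prev [-5,4] | push {4}
  [26] u=3 | in [-6,2] | out [-4,4] | prev [-3,4] | push {0}
  [27] u=1 | in [-6,4] | out [-6,4] | prev [-5,4] | push {}
  [28] u=2 | in [-6,4] | out [-6,2] | ==
  [29] u=4 | in [-6,4] | out [-6,4] | ==
  [30] u=0 | in [-6,4] | out [-6,4] | ==

Converged values:
  [0] [-6,4]
  [1] [-6,4]
  [2] [-6,2]
  [3] [-4,4]
  [4] [-6,4]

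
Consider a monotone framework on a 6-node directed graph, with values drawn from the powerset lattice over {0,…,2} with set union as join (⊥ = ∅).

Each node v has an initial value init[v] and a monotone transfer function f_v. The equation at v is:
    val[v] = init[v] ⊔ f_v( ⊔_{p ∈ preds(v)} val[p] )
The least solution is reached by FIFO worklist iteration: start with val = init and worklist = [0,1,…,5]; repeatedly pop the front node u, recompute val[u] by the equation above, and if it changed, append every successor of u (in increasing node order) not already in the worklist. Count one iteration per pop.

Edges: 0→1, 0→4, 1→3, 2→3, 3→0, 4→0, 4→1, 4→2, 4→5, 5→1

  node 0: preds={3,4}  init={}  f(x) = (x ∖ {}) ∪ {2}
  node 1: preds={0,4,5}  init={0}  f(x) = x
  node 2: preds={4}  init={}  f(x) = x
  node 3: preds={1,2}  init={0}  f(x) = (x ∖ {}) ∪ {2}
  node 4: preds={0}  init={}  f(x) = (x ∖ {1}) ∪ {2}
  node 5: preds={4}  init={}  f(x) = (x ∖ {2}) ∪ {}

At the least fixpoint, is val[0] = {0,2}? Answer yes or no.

Iteration log — 10 steps:
  step 1. node 0  ⊔preds={0}  new={0,2}  old={}  +wl: 
  step 2. node 1  ⊔preds={0,2}  new={0,2}  old={0}  +wl: 
  step 3. node 2  ⊔preds={}  new={}  stable
  step 4. node 3  ⊔preds={0,2}  new={0,2}  old={0}  +wl: 0
  step 5. node 4  ⊔preds={0,2}  new={0,2}  old={}  +wl: 1,2
  step 6. node 5  ⊔preds={0,2}  new={0}  old={}  +wl: 
  step 7. node 0  ⊔preds={0,2}  new={0,2}  stable
  step 8. node 1  ⊔preds={0,2}  new={0,2}  stable
  step 9. node 2  ⊔preds={0,2}  new={0,2}  old={}  +wl: 3
  step 10. node 3  ⊔preds={0,2}  new={0,2}  stable

Least fixpoint reached:
  node 0: {0,2}
  node 1: {0,2}
  node 2: {0,2}
  node 3: {0,2}
  node 4: {0,2}
  node 5: {0}

yes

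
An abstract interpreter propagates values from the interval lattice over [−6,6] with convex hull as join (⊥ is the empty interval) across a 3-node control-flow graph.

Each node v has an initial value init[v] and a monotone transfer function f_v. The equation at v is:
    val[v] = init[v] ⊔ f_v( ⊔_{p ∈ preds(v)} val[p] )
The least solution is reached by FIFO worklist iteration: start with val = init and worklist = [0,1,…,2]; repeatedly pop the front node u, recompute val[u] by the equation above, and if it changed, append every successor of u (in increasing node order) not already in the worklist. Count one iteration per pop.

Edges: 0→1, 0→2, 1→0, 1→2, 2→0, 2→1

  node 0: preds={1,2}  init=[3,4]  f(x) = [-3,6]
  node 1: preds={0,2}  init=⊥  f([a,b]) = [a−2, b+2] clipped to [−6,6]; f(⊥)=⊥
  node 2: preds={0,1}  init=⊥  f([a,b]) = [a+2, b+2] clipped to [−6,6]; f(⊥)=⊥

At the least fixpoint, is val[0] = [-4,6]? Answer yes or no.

no

Trace (5 dequeues):
  [1] u=0 | in ⊥ | out [-3,6] | prev [3,4] | push {}
  [2] u=1 | in [-3,6] | out [-5,6] | prev ⊥ | push {0}
  [3] u=2 | in [-5,6] | out [-3,6] | prev ⊥ | push {1}
  [4] u=0 | in [-5,6] | out [-3,6] | ==
  [5] u=1 | in [-3,6] | out [-5,6] | ==

Converged values:
  [0] [-3,6]
  [1] [-5,6]
  [2] [-3,6]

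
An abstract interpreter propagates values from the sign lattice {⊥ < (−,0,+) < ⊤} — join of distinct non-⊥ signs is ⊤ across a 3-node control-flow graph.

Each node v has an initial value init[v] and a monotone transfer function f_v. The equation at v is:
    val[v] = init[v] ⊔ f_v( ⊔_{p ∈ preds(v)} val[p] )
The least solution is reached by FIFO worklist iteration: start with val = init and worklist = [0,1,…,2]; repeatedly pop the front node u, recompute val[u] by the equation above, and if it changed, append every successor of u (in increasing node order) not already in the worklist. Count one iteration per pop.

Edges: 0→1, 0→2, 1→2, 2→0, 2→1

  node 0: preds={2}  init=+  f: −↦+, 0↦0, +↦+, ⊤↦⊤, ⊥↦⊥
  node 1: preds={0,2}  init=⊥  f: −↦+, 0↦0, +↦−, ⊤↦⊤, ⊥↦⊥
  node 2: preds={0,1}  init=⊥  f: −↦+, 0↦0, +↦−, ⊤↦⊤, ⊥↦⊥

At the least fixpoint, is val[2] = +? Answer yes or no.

no

Worklist (6 pops):
  #1 pop 0: in=⊥ → + (no change)
  #2 pop 1: in=+ → − (was ⊥); enqueue []
  #3 pop 2: in=⊤ → ⊤ (was ⊥); enqueue [0,1]
  #4 pop 0: in=⊤ → ⊤ (was +); enqueue [2]
  #5 pop 1: in=⊤ → ⊤ (was −); enqueue []
  #6 pop 2: in=⊤ → ⊤ (no change)

Fixpoint:
  val[0] = ⊤
  val[1] = ⊤
  val[2] = ⊤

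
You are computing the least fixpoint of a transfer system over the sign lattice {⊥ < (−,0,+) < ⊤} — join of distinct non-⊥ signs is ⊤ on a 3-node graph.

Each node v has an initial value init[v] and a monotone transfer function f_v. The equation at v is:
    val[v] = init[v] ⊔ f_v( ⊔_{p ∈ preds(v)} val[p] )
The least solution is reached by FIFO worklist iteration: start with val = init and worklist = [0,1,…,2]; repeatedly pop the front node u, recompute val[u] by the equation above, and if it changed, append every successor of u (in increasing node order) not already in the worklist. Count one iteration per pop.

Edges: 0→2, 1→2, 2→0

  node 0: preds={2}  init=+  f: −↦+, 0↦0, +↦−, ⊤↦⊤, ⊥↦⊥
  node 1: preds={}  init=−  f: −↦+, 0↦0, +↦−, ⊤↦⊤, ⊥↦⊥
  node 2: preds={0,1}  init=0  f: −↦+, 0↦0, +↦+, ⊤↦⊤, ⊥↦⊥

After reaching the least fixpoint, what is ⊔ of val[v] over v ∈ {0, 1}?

Trace (4 dequeues):
  [1] u=0 | in 0 | out ⊤ | prev + | push {}
  [2] u=1 | in ⊥ | out − | ==
  [3] u=2 | in ⊤ | out ⊤ | prev 0 | push {0}
  [4] u=0 | in ⊤ | out ⊤ | ==

Converged values:
  [0] ⊤
  [1] −
  [2] ⊤

⊤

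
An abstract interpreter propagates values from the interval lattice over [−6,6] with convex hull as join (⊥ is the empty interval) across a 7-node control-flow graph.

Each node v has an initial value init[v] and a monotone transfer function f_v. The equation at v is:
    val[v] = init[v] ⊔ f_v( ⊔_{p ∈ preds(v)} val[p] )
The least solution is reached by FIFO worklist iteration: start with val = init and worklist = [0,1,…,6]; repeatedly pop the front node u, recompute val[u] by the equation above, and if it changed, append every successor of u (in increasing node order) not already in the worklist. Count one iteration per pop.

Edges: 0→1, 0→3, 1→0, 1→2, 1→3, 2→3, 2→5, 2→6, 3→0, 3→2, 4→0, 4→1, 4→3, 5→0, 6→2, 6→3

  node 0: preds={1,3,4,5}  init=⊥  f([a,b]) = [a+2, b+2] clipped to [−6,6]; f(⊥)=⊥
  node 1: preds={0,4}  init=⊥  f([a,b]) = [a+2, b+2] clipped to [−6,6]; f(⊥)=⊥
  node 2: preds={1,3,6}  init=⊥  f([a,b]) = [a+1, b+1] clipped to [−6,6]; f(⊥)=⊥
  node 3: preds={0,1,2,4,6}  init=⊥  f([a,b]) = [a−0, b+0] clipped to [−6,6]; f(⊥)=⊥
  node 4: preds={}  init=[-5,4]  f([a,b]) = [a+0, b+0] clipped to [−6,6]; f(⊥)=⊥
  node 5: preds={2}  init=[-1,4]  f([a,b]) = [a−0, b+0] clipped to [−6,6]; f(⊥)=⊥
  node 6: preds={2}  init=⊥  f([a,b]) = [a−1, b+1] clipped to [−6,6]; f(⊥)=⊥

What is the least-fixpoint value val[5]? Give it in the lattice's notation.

[-4,6]

Iteration log — 15 steps:
  step 1. node 0  ⊔preds=[-5,4]  new=[-3,6]  old=⊥  +wl: 
  step 2. node 1  ⊔preds=[-5,6]  new=[-3,6]  old=⊥  +wl: 0
  step 3. node 2  ⊔preds=[-3,6]  new=[-2,6]  old=⊥  +wl: 
  step 4. node 3  ⊔preds=[-5,6]  new=[-5,6]  old=⊥  +wl: 2
  step 5. node 4  ⊔preds=⊥  new=[-5,4]  stable
  step 6. node 5  ⊔preds=[-2,6]  new=[-2,6]  old=[-1,4]  +wl: 
  step 7. node 6  ⊔preds=[-2,6]  new=[-3,6]  old=⊥  +wl: 3
  step 8. node 0  ⊔preds=[-5,6]  new=[-3,6]  stable
  step 9. node 2  ⊔preds=[-5,6]  new=[-4,6]  old=[-2,6]  +wl: 5,6
  step 10. node 3  ⊔preds=[-5,6]  new=[-5,6]  stable
  step 11. node 5  ⊔preds=[-4,6]  new=[-4,6]  old=[-2,6]  +wl: 0
  step 12. node 6  ⊔preds=[-4,6]  new=[-5,6]  old=[-3,6]  +wl: 2,3
  step 13. node 0  ⊔preds=[-5,6]  new=[-3,6]  stable
  step 14. node 2  ⊔preds=[-5,6]  new=[-4,6]  stable
  step 15. node 3  ⊔preds=[-5,6]  new=[-5,6]  stable

Least fixpoint reached:
  node 0: [-3,6]
  node 1: [-3,6]
  node 2: [-4,6]
  node 3: [-5,6]
  node 4: [-5,4]
  node 5: [-4,6]
  node 6: [-5,6]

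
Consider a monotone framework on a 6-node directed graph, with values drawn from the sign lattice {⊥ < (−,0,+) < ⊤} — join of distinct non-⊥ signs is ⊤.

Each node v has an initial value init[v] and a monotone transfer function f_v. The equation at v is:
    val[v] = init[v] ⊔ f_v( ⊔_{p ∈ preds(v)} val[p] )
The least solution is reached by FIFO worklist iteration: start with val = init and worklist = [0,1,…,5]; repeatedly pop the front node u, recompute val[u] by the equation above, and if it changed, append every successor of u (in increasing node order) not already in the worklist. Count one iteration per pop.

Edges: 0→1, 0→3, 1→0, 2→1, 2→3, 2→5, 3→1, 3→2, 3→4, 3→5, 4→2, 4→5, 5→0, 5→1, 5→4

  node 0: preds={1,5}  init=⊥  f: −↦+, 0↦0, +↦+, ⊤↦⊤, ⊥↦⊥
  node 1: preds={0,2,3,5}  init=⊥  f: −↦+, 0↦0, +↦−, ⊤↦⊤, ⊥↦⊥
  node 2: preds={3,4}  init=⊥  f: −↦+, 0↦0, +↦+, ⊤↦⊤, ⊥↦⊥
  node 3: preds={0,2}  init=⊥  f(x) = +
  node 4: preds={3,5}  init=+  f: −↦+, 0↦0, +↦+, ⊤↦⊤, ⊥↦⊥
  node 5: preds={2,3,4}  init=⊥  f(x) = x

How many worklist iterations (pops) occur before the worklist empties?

Worklist (13 pops):
  #1 pop 0: in=⊥ → ⊥ (no change)
  #2 pop 1: in=⊥ → ⊥ (no change)
  #3 pop 2: in=+ → + (was ⊥); enqueue [1]
  #4 pop 3: in=+ → + (was ⊥); enqueue [2]
  #5 pop 4: in=+ → + (no change)
  #6 pop 5: in=+ → + (was ⊥); enqueue [0,4]
  #7 pop 1: in=+ → − (was ⊥); enqueue []
  #8 pop 2: in=+ → + (no change)
  #9 pop 0: in=⊤ → ⊤ (was ⊥); enqueue [1,3]
  #10 pop 4: in=+ → + (no change)
  #11 pop 1: in=⊤ → ⊤ (was −); enqueue [0]
  #12 pop 3: in=⊤ → + (no change)
  #13 pop 0: in=⊤ → ⊤ (no change)

Fixpoint:
  val[0] = ⊤
  val[1] = ⊤
  val[2] = +
  val[3] = +
  val[4] = +
  val[5] = +

13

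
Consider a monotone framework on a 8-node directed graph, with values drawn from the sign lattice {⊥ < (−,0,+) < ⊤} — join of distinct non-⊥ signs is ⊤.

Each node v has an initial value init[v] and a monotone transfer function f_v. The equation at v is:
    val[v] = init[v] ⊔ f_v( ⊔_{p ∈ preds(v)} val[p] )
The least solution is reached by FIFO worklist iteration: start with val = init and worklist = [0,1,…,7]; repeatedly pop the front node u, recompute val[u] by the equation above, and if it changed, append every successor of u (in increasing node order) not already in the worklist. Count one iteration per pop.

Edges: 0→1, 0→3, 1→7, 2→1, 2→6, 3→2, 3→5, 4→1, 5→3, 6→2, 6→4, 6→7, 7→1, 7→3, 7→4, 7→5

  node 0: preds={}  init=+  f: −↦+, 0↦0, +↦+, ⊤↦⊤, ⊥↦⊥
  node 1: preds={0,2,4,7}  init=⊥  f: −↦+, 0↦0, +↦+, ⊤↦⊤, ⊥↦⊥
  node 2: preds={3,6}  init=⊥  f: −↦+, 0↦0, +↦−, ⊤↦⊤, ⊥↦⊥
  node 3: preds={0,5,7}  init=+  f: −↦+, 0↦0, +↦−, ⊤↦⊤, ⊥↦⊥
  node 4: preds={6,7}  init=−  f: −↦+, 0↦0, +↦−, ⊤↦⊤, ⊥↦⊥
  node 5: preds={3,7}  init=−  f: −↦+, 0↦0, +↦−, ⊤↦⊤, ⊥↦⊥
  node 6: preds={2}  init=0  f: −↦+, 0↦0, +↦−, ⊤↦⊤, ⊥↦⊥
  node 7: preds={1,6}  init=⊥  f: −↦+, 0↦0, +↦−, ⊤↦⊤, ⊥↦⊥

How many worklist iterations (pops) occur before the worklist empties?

13

Iteration log — 13 steps:
  step 1. node 0  ⊔preds=⊥  new=+  stable
  step 2. node 1  ⊔preds=⊤  new=⊤  old=⊥  +wl: 
  step 3. node 2  ⊔preds=⊤  new=⊤  old=⊥  +wl: 1
  step 4. node 3  ⊔preds=⊤  new=⊤  old=+  +wl: 2
  step 5. node 4  ⊔preds=0  new=⊤  old=−  +wl: 
  step 6. node 5  ⊔preds=⊤  new=⊤  old=−  +wl: 3
  step 7. node 6  ⊔preds=⊤  new=⊤  old=0  +wl: 4
  step 8. node 7  ⊔preds=⊤  new=⊤  old=⊥  +wl: 5
  step 9. node 1  ⊔preds=⊤  new=⊤  stable
  step 10. node 2  ⊔preds=⊤  new=⊤  stable
  step 11. node 3  ⊔preds=⊤  new=⊤  stable
  step 12. node 4  ⊔preds=⊤  new=⊤  stable
  step 13. node 5  ⊔preds=⊤  new=⊤  stable

Least fixpoint reached:
  node 0: +
  node 1: ⊤
  node 2: ⊤
  node 3: ⊤
  node 4: ⊤
  node 5: ⊤
  node 6: ⊤
  node 7: ⊤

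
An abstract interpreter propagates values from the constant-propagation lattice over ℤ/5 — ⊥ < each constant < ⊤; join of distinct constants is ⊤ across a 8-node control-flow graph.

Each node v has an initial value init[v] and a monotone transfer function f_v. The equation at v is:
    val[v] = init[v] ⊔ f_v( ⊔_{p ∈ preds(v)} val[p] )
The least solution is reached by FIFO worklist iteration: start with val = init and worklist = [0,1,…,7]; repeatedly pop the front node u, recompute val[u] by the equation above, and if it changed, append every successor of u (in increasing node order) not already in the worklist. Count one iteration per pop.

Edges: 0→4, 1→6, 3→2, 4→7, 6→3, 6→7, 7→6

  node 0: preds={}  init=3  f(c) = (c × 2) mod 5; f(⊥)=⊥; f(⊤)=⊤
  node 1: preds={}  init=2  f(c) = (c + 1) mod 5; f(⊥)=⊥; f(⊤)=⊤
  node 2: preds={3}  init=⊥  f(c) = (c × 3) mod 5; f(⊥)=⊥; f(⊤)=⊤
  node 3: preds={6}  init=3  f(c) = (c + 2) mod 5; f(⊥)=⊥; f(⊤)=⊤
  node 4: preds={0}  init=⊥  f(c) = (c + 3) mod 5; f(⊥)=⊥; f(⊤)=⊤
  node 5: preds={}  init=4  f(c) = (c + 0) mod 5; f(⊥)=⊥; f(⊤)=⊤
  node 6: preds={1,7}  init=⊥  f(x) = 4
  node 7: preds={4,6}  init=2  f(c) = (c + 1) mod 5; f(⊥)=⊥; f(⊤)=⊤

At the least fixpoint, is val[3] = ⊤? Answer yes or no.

Trace (11 dequeues):
  [1] u=0 | in ⊥ | out 3 | ==
  [2] u=1 | in ⊥ | out 2 | ==
  [3] u=2 | in 3 | out 4 | prev ⊥ | push {}
  [4] u=3 | in ⊥ | out 3 | ==
  [5] u=4 | in 3 | out 1 | prev ⊥ | push {}
  [6] u=5 | in ⊥ | out 4 | ==
  [7] u=6 | in 2 | out 4 | prev ⊥ | push {3}
  [8] u=7 | in ⊤ | out ⊤ | prev 2 | push {6}
  [9] u=3 | in 4 | out ⊤ | prev 3 | push {2}
  [10] u=6 | in ⊤ | out 4 | ==
  [11] u=2 | in ⊤ | out ⊤ | prev 4 | push {}

Converged values:
  [0] 3
  [1] 2
  [2] ⊤
  [3] ⊤
  [4] 1
  [5] 4
  [6] 4
  [7] ⊤

yes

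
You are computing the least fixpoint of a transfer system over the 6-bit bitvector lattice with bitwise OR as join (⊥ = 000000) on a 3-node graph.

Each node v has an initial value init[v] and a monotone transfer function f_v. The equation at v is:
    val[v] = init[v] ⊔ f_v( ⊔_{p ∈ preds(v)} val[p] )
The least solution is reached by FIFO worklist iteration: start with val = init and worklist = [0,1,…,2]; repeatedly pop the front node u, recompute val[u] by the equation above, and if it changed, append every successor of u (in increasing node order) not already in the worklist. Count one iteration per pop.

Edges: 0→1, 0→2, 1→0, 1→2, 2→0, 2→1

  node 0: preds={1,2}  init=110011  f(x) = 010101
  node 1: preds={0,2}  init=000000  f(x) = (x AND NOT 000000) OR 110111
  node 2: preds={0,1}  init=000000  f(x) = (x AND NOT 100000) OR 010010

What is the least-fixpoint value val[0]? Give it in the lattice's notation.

110111

Iteration log — 5 steps:
  step 1. node 0  ⊔preds=000000  new=110111  old=110011  +wl: 
  step 2. node 1  ⊔preds=110111  new=110111  old=000000  +wl: 0
  step 3. node 2  ⊔preds=110111  new=010111  old=000000  +wl: 1
  step 4. node 0  ⊔preds=110111  new=110111  stable
  step 5. node 1  ⊔preds=110111  new=110111  stable

Least fixpoint reached:
  node 0: 110111
  node 1: 110111
  node 2: 010111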